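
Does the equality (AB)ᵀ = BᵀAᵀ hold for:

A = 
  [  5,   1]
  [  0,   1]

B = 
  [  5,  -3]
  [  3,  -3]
Yes

(AB)ᵀ = 
  [ 28,   3]
  [-18,  -3]

BᵀAᵀ = 
  [ 28,   3]
  [-18,  -3]

Both sides are equal — this is the standard identity (AB)ᵀ = BᵀAᵀ, which holds for all A, B.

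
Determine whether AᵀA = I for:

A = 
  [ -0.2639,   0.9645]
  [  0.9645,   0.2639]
Yes

AᵀA = 
  [  0.9999,   0]
  [  0,   0.9999]
≈ I (equal to I up to the 4-dp rounding of the entries)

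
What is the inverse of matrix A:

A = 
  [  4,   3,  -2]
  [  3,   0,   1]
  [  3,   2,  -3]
det(A) = (4)·((0)(-3) - (1)(2)) - (3)·((3)(-3) - (1)(3)) + (-2)·((3)(2) - (0)(3))
  = (4)(-2) - (3)(-12) + (-2)(6)
  = 16
det(A) = 16 ≠ 0, so A is invertible.

Cofactors Cᵢⱼ = (-1)ⁱ⁺ʲ·Mᵢⱼ:
C = 
  [ -2,  12,   6]
  [  5,  -6,   1]
  [  3, -10,  -9]

adj(A) = Cᵀ:
adj(A) = 
  [ -2,   5,   3]
  [ 12,  -6, -10]
  [  6,   1,  -9]

A⁻¹ = (1/16) · adj(A):
A⁻¹ = 
  [ -1/8,  5/16,  3/16]
  [  3/4,  -3/8,  -5/8]
  [  3/8,  1/16, -9/16]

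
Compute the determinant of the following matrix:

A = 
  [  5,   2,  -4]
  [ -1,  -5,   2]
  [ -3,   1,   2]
Cofactor expansion along row 1:
det(A) = (5)·((-5)(2) - (2)(1)) - (2)·((-1)(2) - (2)(-3)) + (-4)·((-1)(1) - (-5)(-3))
  = (5)(-12) - (2)(4) + (-4)(-16)
  = -4

det(A) = -4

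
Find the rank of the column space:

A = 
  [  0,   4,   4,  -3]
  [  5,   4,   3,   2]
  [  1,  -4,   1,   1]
dim(Col(A)) = 3

Row reduce:
Swap R1 ↔ R2
R3 → R3 - (1/5)·R1
R3 → R3 + (6/5)·R2
REF = 
  [   5,    4,    3,    2]
  [   0,    4,    4,   -3]
  [   0,    0, 26/5,   -3]
Pivot columns: 1, 2, 3 → 3 pivots.
dim(Col(A)) = number of pivot columns = 3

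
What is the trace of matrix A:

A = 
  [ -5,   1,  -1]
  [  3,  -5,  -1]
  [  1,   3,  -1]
-11

tr(A) = -5 + -5 + -1 = -11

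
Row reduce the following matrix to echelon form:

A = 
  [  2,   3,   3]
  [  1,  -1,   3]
Row operations:
R2 → R2 - (1/2)·R1

Resulting echelon form:
REF = 
  [   2,    3,    3]
  [   0, -5/2,  3/2]

Rank = 2 (number of non-zero pivot rows).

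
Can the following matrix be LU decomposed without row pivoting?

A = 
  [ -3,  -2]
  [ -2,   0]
Yes.
A[1,1] = -3 ≠ 0, so Gaussian elimination proceeds without a row swap: multiplier ℓ₂₁ = (-2)/(-3) = 2/3, and U[2,2] = 0 - (2/3)(-2) = 4/3.
L = 
  [  1,   0]
  [2/3,   1]
U = 
  [ -3,  -2]
  [  0, 4/3]
Check row 2 of LU: [(2/3)(-3), (2/3)(-2) + (4/3)] = [-2, 0] = row 2 of A ✓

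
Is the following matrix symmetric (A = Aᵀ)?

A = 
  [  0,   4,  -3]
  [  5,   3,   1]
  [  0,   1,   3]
No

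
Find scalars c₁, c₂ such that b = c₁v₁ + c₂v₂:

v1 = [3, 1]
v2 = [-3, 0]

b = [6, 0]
c1 = 0, c2 = -2

b = 0·v1 + -2·v2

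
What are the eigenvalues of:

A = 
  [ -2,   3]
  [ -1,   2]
λ = 1, -1

tr(A) = 0, det(A) = -1
Characteristic polynomial: λ² - tr(A)λ + det(A) = λ² - 1
λ² - 1 = (λ + 1)(λ - 1)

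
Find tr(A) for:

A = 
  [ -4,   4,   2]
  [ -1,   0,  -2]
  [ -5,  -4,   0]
-4

tr(A) = -4 + 0 + 0 = -4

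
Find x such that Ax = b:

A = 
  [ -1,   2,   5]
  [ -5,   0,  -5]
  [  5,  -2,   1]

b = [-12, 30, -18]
Row reduce the augmented matrix [A|b]:
R2 → R2 - (5)·R1
R3 → R3 + (5)·R1
R3 → R3 + (4/5)·R2
REF = 
  [ -1,   2,   5, -12]
  [  0, -10, -30,  90]
  [  0,   0,   2,  -6]

Back-substitution:
x₃ = (-6) / 2 = -3
x₂ = (90 - (-30)(-3)) / (-10) = 0
x₁ = (-12 - (2)(0) - (5)(-3)) / (-1) = -3

x = [-3, 0, -3]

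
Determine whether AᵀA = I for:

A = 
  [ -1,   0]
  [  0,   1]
Yes

AᵀA = 
  [  1,   0]
  [  0,   1]
= I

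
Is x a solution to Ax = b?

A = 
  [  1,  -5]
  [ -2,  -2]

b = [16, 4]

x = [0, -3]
No

Ax = [15, 6] ≠ b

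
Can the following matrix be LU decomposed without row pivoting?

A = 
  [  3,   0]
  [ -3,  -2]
Yes.
A[1,1] = 3 ≠ 0, so Gaussian elimination proceeds without a row swap: multiplier ℓ₂₁ = (-3)/(3) = -1, and U[2,2] = -2 - (-1)(0) = -2.
L = 
  [  1,   0]
  [ -1,   1]
U = 
  [  3,   0]
  [  0,  -2]
Check row 2 of LU: [(-1)(3), (-1)(0) + (-2)] = [-3, -2] = row 2 of A ✓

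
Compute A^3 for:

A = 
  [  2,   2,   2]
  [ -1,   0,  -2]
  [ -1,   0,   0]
A^3 = 
  [ -4,   0,  -8]
  [  4,   0,   4]
  [  0,  -4,   0]

A² = A·A:
A²[1,1] = (2)(2) + (2)(-1) + (2)(-1) = 0
A²[1,2] = (2)(2) + (2)(0) + (2)(0) = 4
A²[1,3] = (2)(2) + (2)(-2) + (2)(0) = 0
A²[2,1] = (-1)(2) + (0)(-1) + (-2)(-1) = 0
A²[2,2] = (-1)(2) + (0)(0) + (-2)(0) = -2
A²[2,3] = (-1)(2) + (0)(-2) + (-2)(0) = -2
A²[3,1] = (-1)(2) + (0)(-1) + (0)(-1) = -2
A²[3,2] = (-1)(2) + (0)(0) + (0)(0) = -2
A²[3,3] = (-1)(2) + (0)(-2) + (0)(0) = -2
A² = 
  [  0,   4,   0]
  [  0,  -2,  -2]
  [ -2,  -2,  -2]

A^3 = A^2·A:
A^3[1,1] = (0)(2) + (4)(-1) + (0)(-1) = -4
A^3[1,2] = (0)(2) + (4)(0) + (0)(0) = 0
A^3[1,3] = (0)(2) + (4)(-2) + (0)(0) = -8
A^3[2,1] = (0)(2) + (-2)(-1) + (-2)(-1) = 4
A^3[2,2] = (0)(2) + (-2)(0) + (-2)(0) = 0
A^3[2,3] = (0)(2) + (-2)(-2) + (-2)(0) = 4
A^3[3,1] = (-2)(2) + (-2)(-1) + (-2)(-1) = 0
A^3[3,2] = (-2)(2) + (-2)(0) + (-2)(0) = -4
A^3[3,3] = (-2)(2) + (-2)(-2) + (-2)(0) = 0
A^3 = 
  [ -4,   0,  -8]
  [  4,   0,   4]
  [  0,  -4,   0]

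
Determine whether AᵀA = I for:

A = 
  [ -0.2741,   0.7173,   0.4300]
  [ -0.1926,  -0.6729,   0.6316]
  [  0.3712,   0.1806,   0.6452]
No

AᵀA = 
  [  0.2500,   0,   0]
  [  0,   0.9999,   0]
  [  0,   0,   1.0001]
≠ I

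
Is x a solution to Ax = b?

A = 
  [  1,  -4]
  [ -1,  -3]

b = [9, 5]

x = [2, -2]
No

Ax = [10, 4] ≠ b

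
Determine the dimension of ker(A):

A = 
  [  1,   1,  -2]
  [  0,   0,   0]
nullity(A) = 2

Row reduce:
(no row operations needed)
REF = 
  [  1,   1,  -2]
  [  0,   0,   0]
Pivot columns: 1 → 1 pivot.
rank(A) = 1, so nullity(A) = 3 - 1 = 2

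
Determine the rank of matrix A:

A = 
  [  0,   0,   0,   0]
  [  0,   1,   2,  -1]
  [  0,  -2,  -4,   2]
rank(A) = 1

Row reduce:
Swap R1 ↔ R2
R3 → R3 + (2)·R1
REF = 
  [  0,   1,   2,  -1]
  [  0,   0,   0,   0]
  [  0,   0,   0,   0]
Pivot columns: 2 → 1 pivot.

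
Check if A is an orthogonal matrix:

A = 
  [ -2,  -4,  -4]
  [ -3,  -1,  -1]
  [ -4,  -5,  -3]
No

AᵀA = 
  [ 29,  31,  23]
  [ 31,  42,  32]
  [ 23,  32,  26]
≠ I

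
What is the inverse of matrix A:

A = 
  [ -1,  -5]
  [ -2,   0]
det(A) = (-1)(0) - (-5)(-2) = -10
For a 2×2 matrix, A⁻¹ = (1/det(A)) · [[d, -b], [-c, a]]
    = (-1/10) · [[0, 5], [2, -1]]

A⁻¹ = 
  [   0, -1/2]
  [-1/5, 1/10]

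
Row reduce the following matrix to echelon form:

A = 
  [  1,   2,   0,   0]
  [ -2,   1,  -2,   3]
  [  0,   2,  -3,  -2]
Row operations:
R2 → R2 + (2)·R1
R3 → R3 - (2/5)·R2

Resulting echelon form:
REF = 
  [    1,     2,     0,     0]
  [    0,     5,    -2,     3]
  [    0,     0, -11/5, -16/5]

Rank = 3 (number of non-zero pivot rows).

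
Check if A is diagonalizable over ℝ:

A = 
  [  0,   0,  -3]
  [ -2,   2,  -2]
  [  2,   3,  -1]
No

Characteristic polynomial: det(λI - A) = λ³ - λ² + 10λ - 30
By the rational root theorem any rational root is an integer dividing 30; none of those is a root, so p(λ) has no rational roots and hence (being an irreducible cubic) no repeated roots.
Discriminant of the cubic: Δ = -22920
Δ < 0 ⇒ one real eigenvalue and a complex-conjugate pair: λ ≈ -0.6529 + 3.547i, -0.6529 - 3.547i, 2.306
Has complex eigenvalues (not diagonalizable over ℝ).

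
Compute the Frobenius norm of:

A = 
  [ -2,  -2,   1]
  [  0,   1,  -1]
||A||_F = 3.317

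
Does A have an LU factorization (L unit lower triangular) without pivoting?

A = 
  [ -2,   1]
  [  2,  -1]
Yes.
A[1,1] = -2 ≠ 0, so Gaussian elimination proceeds without a row swap: multiplier ℓ₂₁ = (2)/(-2) = -1, and U[2,2] = -1 - (-1)(1) = 0.
L = 
  [  1,   0]
  [ -1,   1]
U = 
  [ -2,   1]
  [  0,   0]
Check row 2 of LU: [(-1)(-2), (-1)(1) + 0] = [2, -1] = row 2 of A ✓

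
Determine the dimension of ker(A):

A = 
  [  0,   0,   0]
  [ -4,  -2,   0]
nullity(A) = 2

Row reduce:
Swap R1 ↔ R2
REF = 
  [ -4,  -2,   0]
  [  0,   0,   0]
Pivot columns: 1 → 1 pivot.
rank(A) = 1, so nullity(A) = 3 - 1 = 2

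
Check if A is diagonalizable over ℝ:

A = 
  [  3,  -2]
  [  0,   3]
No

tr(A) = 6, det(A) = 9
Characteristic polynomial: λ² - tr(A)λ + det(A) = λ² - 6λ + 9
λ² - 6λ + 9 = (λ - 3)²
Eigenvalues: 3, 3
λ=3: alg. mult. = 2, geom. mult. = 2 - rank(A - (3)I) = 2 - 1 = 1
Sum of geometric multiplicities = 1 < n = 2, so there aren't enough independent eigenvectors.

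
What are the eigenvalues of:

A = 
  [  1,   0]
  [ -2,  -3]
λ = 1, -3

tr(A) = -2, det(A) = -3
Characteristic polynomial: λ² - tr(A)λ + det(A) = λ² + 2λ - 3
λ² + 2λ - 3 = (λ + 3)(λ - 1)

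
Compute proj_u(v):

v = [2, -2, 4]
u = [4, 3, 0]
v·u = (2)(4) + (-2)(3) + (4)(0) = 2
u·u = (4)² + (3)² + (0)² = 25
proj_u(v) = (v·u / u·u) × u = (2/25) × u

proj_u(v) = [8/25, 6/25, 0]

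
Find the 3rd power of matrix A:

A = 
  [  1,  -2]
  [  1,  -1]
A² = A·A:
A²[1,1] = (1)(1) + (-2)(1) = -1
A²[1,2] = (1)(-2) + (-2)(-1) = 0
A²[2,1] = (1)(1) + (-1)(1) = 0
A²[2,2] = (1)(-2) + (-1)(-1) = -1
A² = 
  [ -1,   0]
  [  0,  -1]

A^3 = A^2·A:
A^3[1,1] = (-1)(1) + (0)(1) = -1
A^3[1,2] = (-1)(-2) + (0)(-1) = 2
A^3[2,1] = (0)(1) + (-1)(1) = -1
A^3[2,2] = (0)(-2) + (-1)(-1) = 1
A^3 = 
  [ -1,   2]
  [ -1,   1]

Therefore
A^3 = 
  [ -1,   2]
  [ -1,   1]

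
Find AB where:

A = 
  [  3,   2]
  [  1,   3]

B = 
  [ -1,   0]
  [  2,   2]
A is 2×2 and B is 2×2, so AB is 2×2. Each entry is (row of A)·(column of B):
AB[1,1] = (3)(-1) + (2)(2) = 1
AB[1,2] = (3)(0) + (2)(2) = 4
AB[2,1] = (1)(-1) + (3)(2) = 5
AB[2,2] = (1)(0) + (3)(2) = 6

AB = 
  [  1,   4]
  [  5,   6]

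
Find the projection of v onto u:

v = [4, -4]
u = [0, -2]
v·u = (4)(0) + (-4)(-2) = 8
u·u = (0)² + (-2)² = 4
proj_u(v) = (v·u / u·u) × u = (8/4) × u = (2) × u

proj_u(v) = [0, -4]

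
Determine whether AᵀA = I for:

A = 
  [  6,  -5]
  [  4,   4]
No

AᵀA = 
  [ 52, -14]
  [-14,  41]
≠ I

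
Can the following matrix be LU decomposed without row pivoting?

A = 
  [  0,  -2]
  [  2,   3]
No.
A[1,1] = 0 but A[2,1] = 2 ≠ 0. Any LU with L unit lower triangular has (LU)[1,1] = U[1,1] and (LU)[2,1] = L[2,1]·U[1,1]; matching A forces U[1,1] = 0, which then forces (LU)[2,1] = 0 ≠ 2. A row swap (pivoting) is required.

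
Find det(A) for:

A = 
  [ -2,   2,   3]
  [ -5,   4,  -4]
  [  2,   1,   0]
-63

Cofactor expansion along row 1:
det(A) = (-2)·((4)(0) - (-4)(1)) - (2)·((-5)(0) - (-4)(2)) + (3)·((-5)(1) - (4)(2))
  = (-2)(4) - (2)(8) + (3)(-13)
  = -63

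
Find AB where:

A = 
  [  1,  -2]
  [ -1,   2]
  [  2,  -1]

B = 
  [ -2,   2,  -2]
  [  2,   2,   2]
A is 3×2 and B is 2×3, so AB is 3×3. Each entry is (row of A)·(column of B):
AB[1,1] = (1)(-2) + (-2)(2) = -6
AB[1,2] = (1)(2) + (-2)(2) = -2
AB[1,3] = (1)(-2) + (-2)(2) = -6
AB[2,1] = (-1)(-2) + (2)(2) = 6
AB[2,2] = (-1)(2) + (2)(2) = 2
AB[2,3] = (-1)(-2) + (2)(2) = 6
AB[3,1] = (2)(-2) + (-1)(2) = -6
AB[3,2] = (2)(2) + (-1)(2) = 2
AB[3,3] = (2)(-2) + (-1)(2) = -6

AB = 
  [ -6,  -2,  -6]
  [  6,   2,   6]
  [ -6,   2,  -6]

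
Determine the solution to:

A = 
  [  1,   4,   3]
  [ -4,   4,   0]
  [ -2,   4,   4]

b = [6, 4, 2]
Row reduce the augmented matrix [A|b]:
R2 → R2 + (4)·R1
R3 → R3 + (2)·R1
R3 → R3 - (3/5)·R2
REF = 
  [    1,     4,     3,     6]
  [    0,    20,    12,    28]
  [    0,     0,  14/5, -14/5]

Back-substitution:
x₃ = (-14/5) / (14/5) = -1
x₂ = (28 - (12)(-1)) / 20 = 2
x₁ = (6 - (4)(2) - (3)(-1)) / 1 = 1

x = [1, 2, -1]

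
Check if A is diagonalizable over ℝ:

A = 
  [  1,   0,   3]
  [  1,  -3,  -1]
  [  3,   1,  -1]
No

Characteristic polynomial: det(λI - A) = λ³ + 3λ² - 9λ - 34
By the rational root theorem any rational root is an integer dividing 34; none of those is a root, so p(λ) has no rational roots and hence (being an irreducible cubic) no repeated roots.
Discriminant of the cubic: Δ = -7371
Δ < 0 ⇒ one real eigenvalue and a complex-conjugate pair: λ ≈ 3.183, -3.092 + 1.06i, -3.092 - 1.06i
Has complex eigenvalues (not diagonalizable over ℝ).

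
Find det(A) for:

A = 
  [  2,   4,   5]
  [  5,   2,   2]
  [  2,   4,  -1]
Cofactor expansion along row 1:
det(A) = (2)·((2)(-1) - (2)(4)) - (4)·((5)(-1) - (2)(2)) + (5)·((5)(4) - (2)(2))
  = (2)(-10) - (4)(-9) + (5)(16)
  = 96

det(A) = 96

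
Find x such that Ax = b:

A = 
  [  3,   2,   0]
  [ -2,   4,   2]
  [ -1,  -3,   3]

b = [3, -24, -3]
x = [3, -3, -3]

Row reduce the augmented matrix [A|b]:
R2 → R2 + (2/3)·R1
R3 → R3 + (1/3)·R1
R3 → R3 + (7/16)·R2
REF = 
  [    3,     2,     0,     3]
  [    0,  16/3,     2,   -22]
  [    0,     0,  31/8, -93/8]

Back-substitution:
x₃ = (-93/8) / (31/8) = -3
x₂ = (-22 - (2)(-3)) / (16/3) = -3
x₁ = (3 - (2)(-3) - (0)(-3)) / 3 = 3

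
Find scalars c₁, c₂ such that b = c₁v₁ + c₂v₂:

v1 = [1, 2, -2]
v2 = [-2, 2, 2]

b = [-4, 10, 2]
c1 = 2, c2 = 3

b = 2·v1 + 3·v2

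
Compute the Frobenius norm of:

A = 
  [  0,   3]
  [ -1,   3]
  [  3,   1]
||A||_F = 5.385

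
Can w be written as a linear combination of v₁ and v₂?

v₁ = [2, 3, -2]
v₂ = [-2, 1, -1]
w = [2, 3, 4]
No

Form the augmented matrix and row-reduce:
[v₁|v₂|w] = 
  [  2,  -2,   2]
  [  3,   1,   3]
  [ -2,  -1,   4]
R2 → R2 - (3/2)·R1
R3 → R3 + (1)·R1
R3 → R3 + (3/4)·R2
REF = 
  [  2,  -2,   2]
  [  0,   4,   0]
  [  0,   0,   6]

Row 3 reads [0 0 | 6], i.e. 0 = 6, so the system is inconsistent and w ∉ span{v₁, v₂}.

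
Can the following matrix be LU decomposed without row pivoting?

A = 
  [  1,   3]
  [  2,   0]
Yes.
A[1,1] = 1 ≠ 0, so Gaussian elimination proceeds without a row swap: multiplier ℓ₂₁ = (2)/(1) = 2, and U[2,2] = 0 - (2)(3) = -6.
L = 
  [  1,   0]
  [  2,   1]
U = 
  [  1,   3]
  [  0,  -6]
Check row 2 of LU: [(2)(1), (2)(3) + (-6)] = [2, 0] = row 2 of A ✓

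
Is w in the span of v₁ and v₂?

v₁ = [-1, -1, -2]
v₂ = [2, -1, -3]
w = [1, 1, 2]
Yes

Form the augmented matrix and row-reduce:
[v₁|v₂|w] = 
  [ -1,   2,   1]
  [ -1,  -1,   1]
  [ -2,  -3,   2]
R2 → R2 - (1)·R1
R3 → R3 - (2)·R1
R3 → R3 - (7/3)·R2
REF = 
  [ -1,   2,   1]
  [  0,  -3,   0]
  [  0,   0,   0]

No row of the form [0 0 | nonzero], so the system is consistent. Back-substitution gives c₁ = -1, c₂ = 0: w = (-1)·v₁ + (0)·v₂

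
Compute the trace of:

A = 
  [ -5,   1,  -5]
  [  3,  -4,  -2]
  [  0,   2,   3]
-6

tr(A) = -5 + -4 + 3 = -6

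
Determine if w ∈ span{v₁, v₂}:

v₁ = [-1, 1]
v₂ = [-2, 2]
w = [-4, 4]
Yes

Form the augmented matrix and row-reduce:
[v₁|v₂|w] = 
  [ -1,  -2,  -4]
  [  1,   2,   4]
R2 → R2 + (1)·R1
REF = 
  [ -1,  -2,  -4]
  [  0,   0,   0]

No row of the form [0 0 | nonzero], so the system is consistent. Back-substitution gives c₁ = 4, c₂ = 0: w = (4)·v₁ + (0)·v₂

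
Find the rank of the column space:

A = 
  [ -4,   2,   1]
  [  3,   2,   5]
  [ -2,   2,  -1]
Row reduce:
R2 → R2 + (3/4)·R1
R3 → R3 - (1/2)·R1
R3 → R3 - (2/7)·R2
REF = 
  [   -4,     2,     1]
  [    0,   7/2,  23/4]
  [    0,     0, -22/7]
Pivot columns: 1, 2, 3 → 3 pivots.
dim(Col(A)) = number of pivot columns = 3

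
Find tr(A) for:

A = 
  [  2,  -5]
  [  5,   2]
4

tr(A) = 2 + 2 = 4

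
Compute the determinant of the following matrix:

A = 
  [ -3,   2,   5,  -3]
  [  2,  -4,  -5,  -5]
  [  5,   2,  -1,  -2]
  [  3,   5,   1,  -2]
Cofactor expansion along row 1: det(A) = a₁₁M₁₁ - a₁₂M₁₂ + a₁₃M₁₃ - a₁₄M₁₄

M₁₁ = det[[-4, -5, -5]; [2, -1, -2]; [5, 1, -2]]
  = (-4)·((-1)(-2) - (-2)(1)) - (-5)·((2)(-2) - (-2)(5)) + (-5)·((2)(1) - (-1)(5))
  = (-4)(4) - (-5)(6) + (-5)(7)
  = -21
M₁₂ = det[[2, -5, -5]; [5, -1, -2]; [3, 1, -2]]
  = (2)·((-1)(-2) - (-2)(1)) - (-5)·((5)(-2) - (-2)(3)) + (-5)·((5)(1) - (-1)(3))
  = (2)(4) - (-5)(-4) + (-5)(8)
  = -52
M₁₃ = det[[2, -4, -5]; [5, 2, -2]; [3, 5, -2]]
  = (2)·((2)(-2) - (-2)(5)) - (-4)·((5)(-2) - (-2)(3)) + (-5)·((5)(5) - (2)(3))
  = (2)(6) - (-4)(-4) + (-5)(19)
  = -99
M₁₄ = det[[2, -4, -5]; [5, 2, -1]; [3, 5, 1]]
  = (2)·((2)(1) - (-1)(5)) - (-4)·((5)(1) - (-1)(3)) + (-5)·((5)(5) - (2)(3))
  = (2)(7) - (-4)(8) + (-5)(19)
  = -49

det(A) = (-3)(-21) - (2)(-52) + (5)(-99) - (-3)(-49) = -475

det(A) = -475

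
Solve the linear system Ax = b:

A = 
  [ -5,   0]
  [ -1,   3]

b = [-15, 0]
Row reduce the augmented matrix [A|b]:
R2 → R2 - (1/5)·R1
REF = 
  [ -5,   0, -15]
  [  0,   3,   3]

Back-substitution:
x₂ = 3 / 3 = 1
x₁ = (-15 - (0)(1)) / (-5) = 3

x = [3, 1]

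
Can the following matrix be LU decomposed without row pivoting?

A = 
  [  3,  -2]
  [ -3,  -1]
Yes.
A[1,1] = 3 ≠ 0, so Gaussian elimination proceeds without a row swap: multiplier ℓ₂₁ = (-3)/(3) = -1, and U[2,2] = -1 - (-1)(-2) = -3.
L = 
  [  1,   0]
  [ -1,   1]
U = 
  [  3,  -2]
  [  0,  -3]
Check row 2 of LU: [(-1)(3), (-1)(-2) + (-3)] = [-3, -1] = row 2 of A ✓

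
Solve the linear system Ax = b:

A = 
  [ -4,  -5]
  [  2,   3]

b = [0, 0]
x = [0, 0]

Row reduce the augmented matrix [A|b]:
R2 → R2 + (1/2)·R1
REF = 
  [ -4,  -5,   0]
  [  0, 1/2,   0]

Back-substitution:
x₂ = 0 / (1/2) = 0
x₁ = (0 - (-5)(0)) / (-4) = 0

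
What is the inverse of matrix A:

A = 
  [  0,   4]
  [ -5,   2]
det(A) = (0)(2) - (4)(-5) = 20
For a 2×2 matrix, A⁻¹ = (1/det(A)) · [[d, -b], [-c, a]]
    = (1/20) · [[2, -4], [5, 0]]

A⁻¹ = 
  [1/10, -1/5]
  [ 1/4,    0]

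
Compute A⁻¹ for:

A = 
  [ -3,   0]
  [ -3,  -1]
det(A) = (-3)(-1) - (0)(-3) = 3
For a 2×2 matrix, A⁻¹ = (1/det(A)) · [[d, -b], [-c, a]]
    = (1/3) · [[-1, 0], [3, -3]]

A⁻¹ = 
  [-1/3,    0]
  [   1,   -1]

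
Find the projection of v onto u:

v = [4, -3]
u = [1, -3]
proj_u(v) = [13/10, -39/10]

v·u = (4)(1) + (-3)(-3) = 13
u·u = (1)² + (-3)² = 10
proj_u(v) = (v·u / u·u) × u = (13/10) × u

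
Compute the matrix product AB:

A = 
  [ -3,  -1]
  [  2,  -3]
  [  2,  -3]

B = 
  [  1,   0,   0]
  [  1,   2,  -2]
AB = 
  [ -4,  -2,   2]
  [ -1,  -6,   6]
  [ -1,  -6,   6]

A is 3×2 and B is 2×3, so AB is 3×3. Each entry is (row of A)·(column of B):
AB[1,1] = (-3)(1) + (-1)(1) = -4
AB[1,2] = (-3)(0) + (-1)(2) = -2
AB[1,3] = (-3)(0) + (-1)(-2) = 2
AB[2,1] = (2)(1) + (-3)(1) = -1
AB[2,2] = (2)(0) + (-3)(2) = -6
AB[2,3] = (2)(0) + (-3)(-2) = 6
AB[3,1] = (2)(1) + (-3)(1) = -1
AB[3,2] = (2)(0) + (-3)(2) = -6
AB[3,3] = (2)(0) + (-3)(-2) = 6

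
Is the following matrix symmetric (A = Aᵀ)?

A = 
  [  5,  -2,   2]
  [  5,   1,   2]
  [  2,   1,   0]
No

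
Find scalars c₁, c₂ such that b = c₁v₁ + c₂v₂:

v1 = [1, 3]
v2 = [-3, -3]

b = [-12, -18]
c1 = -3, c2 = 3

b = -3·v1 + 3·v2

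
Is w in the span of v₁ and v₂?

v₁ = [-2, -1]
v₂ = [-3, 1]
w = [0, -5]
Yes

Form the augmented matrix and row-reduce:
[v₁|v₂|w] = 
  [ -2,  -3,   0]
  [ -1,   1,  -5]
R2 → R2 - (1/2)·R1
REF = 
  [ -2,  -3,   0]
  [  0, 5/2,  -5]

No row of the form [0 0 | nonzero], so the system is consistent. Back-substitution gives c₁ = 3, c₂ = -2: w = (3)·v₁ + (-2)·v₂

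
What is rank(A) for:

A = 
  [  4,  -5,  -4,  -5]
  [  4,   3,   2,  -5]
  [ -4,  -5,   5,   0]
Row reduce:
R2 → R2 - (1)·R1
R3 → R3 + (1)·R1
R3 → R3 + (5/4)·R2
REF = 
  [   4,   -5,   -4,   -5]
  [   0,    8,    6,    0]
  [   0,    0, 17/2,   -5]
Pivot columns: 1, 2, 3 → 3 pivots.

rank(A) = 3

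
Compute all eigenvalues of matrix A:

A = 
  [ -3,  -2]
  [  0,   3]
λ = 3, -3

tr(A) = 0, det(A) = -9
Characteristic polynomial: λ² - tr(A)λ + det(A) = λ² - 9
λ² - 9 = (λ + 3)(λ - 3)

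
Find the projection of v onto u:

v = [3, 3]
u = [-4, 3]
v·u = (3)(-4) + (3)(3) = -3
u·u = (-4)² + (3)² = 25
proj_u(v) = (v·u / u·u) × u = (-3/25) × u

proj_u(v) = [12/25, -9/25]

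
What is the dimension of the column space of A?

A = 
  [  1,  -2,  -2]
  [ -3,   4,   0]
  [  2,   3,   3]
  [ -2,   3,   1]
dim(Col(A)) = 3

Row reduce:
R2 → R2 + (3)·R1
R3 → R3 - (2)·R1
R4 → R4 + (2)·R1
R3 → R3 + (7/2)·R2
R4 → R4 - (1/2)·R2
REF = 
  [  1,  -2,  -2]
  [  0,  -2,  -6]
  [  0,   0, -14]
  [  0,   0,   0]
Pivot columns: 1, 2, 3 → 3 pivots.
dim(Col(A)) = number of pivot columns = 3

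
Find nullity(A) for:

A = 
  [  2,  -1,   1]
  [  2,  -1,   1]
nullity(A) = 2

Row reduce:
R2 → R2 - (1)·R1
REF = 
  [  2,  -1,   1]
  [  0,   0,   0]
Pivot columns: 1 → 1 pivot.
rank(A) = 1, so nullity(A) = 3 - 1 = 2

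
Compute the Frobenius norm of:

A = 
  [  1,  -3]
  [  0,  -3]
||A||_F = 4.359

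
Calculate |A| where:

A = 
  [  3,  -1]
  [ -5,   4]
For a 2×2 matrix, det = ad - bc = (3)(4) - (-1)(-5) = 7

det(A) = 7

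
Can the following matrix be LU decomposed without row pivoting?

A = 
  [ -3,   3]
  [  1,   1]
Yes.
A[1,1] = -3 ≠ 0, so Gaussian elimination proceeds without a row swap: multiplier ℓ₂₁ = (1)/(-3) = -1/3, and U[2,2] = 1 - (-1/3)(3) = 2.
L = 
  [   1,    0]
  [-1/3,    1]
U = 
  [ -3,   3]
  [  0,   2]
Check row 2 of LU: [(-1/3)(-3), (-1/3)(3) + 2] = [1, 1] = row 2 of A ✓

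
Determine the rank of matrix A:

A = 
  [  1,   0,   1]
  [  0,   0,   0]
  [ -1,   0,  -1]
Row reduce:
R3 → R3 + (1)·R1
REF = 
  [  1,   0,   1]
  [  0,   0,   0]
  [  0,   0,   0]
Pivot columns: 1 → 1 pivot.

rank(A) = 1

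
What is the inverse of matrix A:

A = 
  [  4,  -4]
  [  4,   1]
det(A) = (4)(1) - (-4)(4) = 20
For a 2×2 matrix, A⁻¹ = (1/det(A)) · [[d, -b], [-c, a]]
    = (1/20) · [[1, 4], [-4, 4]]

A⁻¹ = 
  [1/20,  1/5]
  [-1/5,  1/5]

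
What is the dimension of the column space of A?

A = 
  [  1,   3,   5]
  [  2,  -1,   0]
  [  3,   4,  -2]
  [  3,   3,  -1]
Row reduce:
R2 → R2 - (2)·R1
R3 → R3 - (3)·R1
R4 → R4 - (3)·R1
R3 → R3 - (5/7)·R2
R4 → R4 - (6/7)·R2
R4 → R4 - (52/69)·R3
REF = 
  [    1,     3,     5]
  [    0,    -7,   -10]
  [    0,     0, -69/7]
  [    0,     0,     0]
Pivot columns: 1, 2, 3 → 3 pivots.
dim(Col(A)) = number of pivot columns = 3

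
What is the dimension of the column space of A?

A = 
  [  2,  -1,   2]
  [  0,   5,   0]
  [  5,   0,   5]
dim(Col(A)) = 2

Row reduce:
R3 → R3 - (5/2)·R1
R3 → R3 - (1/2)·R2
REF = 
  [  2,  -1,   2]
  [  0,   5,   0]
  [  0,   0,   0]
Pivot columns: 1, 2 → 2 pivots.
dim(Col(A)) = number of pivot columns = 2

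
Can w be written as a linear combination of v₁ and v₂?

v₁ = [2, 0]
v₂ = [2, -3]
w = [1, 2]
Yes

Form the augmented matrix and row-reduce:
[v₁|v₂|w] = 
  [  2,   2,   1]
  [  0,  -3,   2]
(already in echelon form — no row operations needed)

No row of the form [0 0 | nonzero], so the system is consistent. Back-substitution gives c₁ = 7/6, c₂ = -2/3: w = (7/6)·v₁ + (-2/3)·v₂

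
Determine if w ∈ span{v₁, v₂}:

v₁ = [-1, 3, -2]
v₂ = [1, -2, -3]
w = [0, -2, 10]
Yes

Form the augmented matrix and row-reduce:
[v₁|v₂|w] = 
  [ -1,   1,   0]
  [  3,  -2,  -2]
  [ -2,  -3,  10]
R2 → R2 + (3)·R1
R3 → R3 - (2)·R1
R3 → R3 + (5)·R2
REF = 
  [ -1,   1,   0]
  [  0,   1,  -2]
  [  0,   0,   0]

No row of the form [0 0 | nonzero], so the system is consistent. Back-substitution gives c₁ = -2, c₂ = -2: w = (-2)·v₁ + (-2)·v₂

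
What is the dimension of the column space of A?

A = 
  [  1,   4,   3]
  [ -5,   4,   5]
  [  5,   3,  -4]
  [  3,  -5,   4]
Row reduce:
R2 → R2 + (5)·R1
R3 → R3 - (5)·R1
R4 → R4 - (3)·R1
R3 → R3 + (17/24)·R2
R4 → R4 + (17/24)·R2
R4 → R4 + (55/29)·R3
REF = 
  [    1,     4,     3]
  [    0,    24,    20]
  [    0,     0, -29/6]
  [    0,     0,     0]
Pivot columns: 1, 2, 3 → 3 pivots.
dim(Col(A)) = number of pivot columns = 3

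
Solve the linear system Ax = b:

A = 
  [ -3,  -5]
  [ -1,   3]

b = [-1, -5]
x = [2, -1]

Row reduce the augmented matrix [A|b]:
R2 → R2 - (1/3)·R1
REF = 
  [   -3,    -5,    -1]
  [    0,  14/3, -14/3]

Back-substitution:
x₂ = (-14/3) / (14/3) = -1
x₁ = (-1 - (-5)(-1)) / (-3) = 2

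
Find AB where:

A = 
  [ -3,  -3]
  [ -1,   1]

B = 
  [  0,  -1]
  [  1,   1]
A is 2×2 and B is 2×2, so AB is 2×2. Each entry is (row of A)·(column of B):
AB[1,1] = (-3)(0) + (-3)(1) = -3
AB[1,2] = (-3)(-1) + (-3)(1) = 0
AB[2,1] = (-1)(0) + (1)(1) = 1
AB[2,2] = (-1)(-1) + (1)(1) = 2

AB = 
  [ -3,   0]
  [  1,   2]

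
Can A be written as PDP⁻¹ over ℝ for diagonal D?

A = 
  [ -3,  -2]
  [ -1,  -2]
Yes

tr(A) = -5, det(A) = 4
Characteristic polynomial: λ² - tr(A)λ + det(A) = λ² + 5λ + 4
λ² + 5λ + 4 = (λ + 4)(λ + 1)
Eigenvalues: -1, -4
λ=-4: alg. mult. = 1, geom. mult. = 2 - rank(A - (-4)I) = 2 - 1 = 1
λ=-1: alg. mult. = 1, geom. mult. = 2 - rank(A - (-1)I) = 2 - 1 = 1
Sum of geometric multiplicities equals n, so A has n independent eigenvectors.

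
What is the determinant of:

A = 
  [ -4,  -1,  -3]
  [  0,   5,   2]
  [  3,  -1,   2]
-9

Cofactor expansion along row 1:
det(A) = (-4)·((5)(2) - (2)(-1)) - (-1)·((0)(2) - (2)(3)) + (-3)·((0)(-1) - (5)(3))
  = (-4)(12) - (-1)(-6) + (-3)(-15)
  = -9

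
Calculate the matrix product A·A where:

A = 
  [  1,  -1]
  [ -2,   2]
A² = A·A:
A²[1,1] = (1)(1) + (-1)(-2) = 3
A²[1,2] = (1)(-1) + (-1)(2) = -3
A²[2,1] = (-2)(1) + (2)(-2) = -6
A²[2,2] = (-2)(-1) + (2)(2) = 6
A² = 
  [  3,  -3]
  [ -6,   6]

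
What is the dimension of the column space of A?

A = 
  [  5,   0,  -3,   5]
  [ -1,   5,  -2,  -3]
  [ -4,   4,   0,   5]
Row reduce:
R2 → R2 + (1/5)·R1
R3 → R3 + (4/5)·R1
R3 → R3 - (4/5)·R2
REF = 
  [    5,     0,    -3,     5]
  [    0,     5, -13/5,    -2]
  [    0,     0, -8/25,  53/5]
Pivot columns: 1, 2, 3 → 3 pivots.
dim(Col(A)) = number of pivot columns = 3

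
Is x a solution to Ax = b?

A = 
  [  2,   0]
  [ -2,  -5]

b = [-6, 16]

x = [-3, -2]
Yes

Ax = [-6, 16] = b ✓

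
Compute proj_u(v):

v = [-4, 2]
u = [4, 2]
proj_u(v) = [-12/5, -6/5]

v·u = (-4)(4) + (2)(2) = -12
u·u = (4)² + (2)² = 20
proj_u(v) = (v·u / u·u) × u = (-12/20) × u = (-3/5) × u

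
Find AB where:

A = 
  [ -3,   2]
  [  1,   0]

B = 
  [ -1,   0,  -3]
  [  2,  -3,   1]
AB = 
  [  7,  -6,  11]
  [ -1,   0,  -3]

A is 2×2 and B is 2×3, so AB is 2×3. Each entry is (row of A)·(column of B):
AB[1,1] = (-3)(-1) + (2)(2) = 7
AB[1,2] = (-3)(0) + (2)(-3) = -6
AB[1,3] = (-3)(-3) + (2)(1) = 11
AB[2,1] = (1)(-1) + (0)(2) = -1
AB[2,2] = (1)(0) + (0)(-3) = 0
AB[2,3] = (1)(-3) + (0)(1) = -3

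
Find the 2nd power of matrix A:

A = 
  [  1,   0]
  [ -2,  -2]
A² = A·A:
A²[1,1] = (1)(1) + (0)(-2) = 1
A²[1,2] = (1)(0) + (0)(-2) = 0
A²[2,1] = (-2)(1) + (-2)(-2) = 2
A²[2,2] = (-2)(0) + (-2)(-2) = 4
A² = 
  [  1,   0]
  [  2,   4]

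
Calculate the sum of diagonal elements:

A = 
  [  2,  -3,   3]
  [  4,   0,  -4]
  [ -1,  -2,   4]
6

tr(A) = 2 + 0 + 4 = 6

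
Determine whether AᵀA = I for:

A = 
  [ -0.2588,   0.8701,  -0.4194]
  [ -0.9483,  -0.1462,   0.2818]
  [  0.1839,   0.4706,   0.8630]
Yes

AᵀA = 
  [  1.0001,   0,   0]
  [  0,   0.9999,   0]
  [  0,   0,   1.0001]
≈ I (equal to I up to the 4-dp rounding of the entries)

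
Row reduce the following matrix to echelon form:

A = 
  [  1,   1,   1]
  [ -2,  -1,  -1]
Row operations:
R2 → R2 + (2)·R1

Resulting echelon form:
REF = 
  [  1,   1,   1]
  [  0,   1,   1]

Rank = 2 (number of non-zero pivot rows).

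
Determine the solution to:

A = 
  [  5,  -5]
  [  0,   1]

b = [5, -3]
x = [-2, -3]

Row reduce the augmented matrix [A|b]:
(already in echelon form)
REF = 
  [  5,  -5,   5]
  [  0,   1,  -3]

Back-substitution:
x₂ = (-3) / 1 = -3
x₁ = (5 - (-5)(-3)) / 5 = -2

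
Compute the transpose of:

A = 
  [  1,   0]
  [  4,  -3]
Aᵀ = 
  [  1,   4]
  [  0,  -3]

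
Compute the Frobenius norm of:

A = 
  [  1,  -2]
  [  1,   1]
||A||_F = 2.646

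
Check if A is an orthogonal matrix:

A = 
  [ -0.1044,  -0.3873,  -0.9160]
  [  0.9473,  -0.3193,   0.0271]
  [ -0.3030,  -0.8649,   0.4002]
Yes

AᵀA = 
  [  1.0001,   0,   0]
  [  0,   1,   0]
  [  0,   0,   1]
≈ I (equal to I up to the 4-dp rounding of the entries)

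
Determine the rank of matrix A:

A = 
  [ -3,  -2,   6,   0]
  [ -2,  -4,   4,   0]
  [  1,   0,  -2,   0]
Row reduce:
R2 → R2 - (2/3)·R1
R3 → R3 + (1/3)·R1
R3 → R3 - (1/4)·R2
REF = 
  [  -3,   -2,    6,    0]
  [   0, -8/3,    0,    0]
  [   0,    0,    0,    0]
Pivot columns: 1, 2 → 2 pivots.

rank(A) = 2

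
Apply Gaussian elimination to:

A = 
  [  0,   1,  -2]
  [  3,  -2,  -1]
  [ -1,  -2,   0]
Row operations:
Swap R1 ↔ R2
R3 → R3 + (1/3)·R1
R3 → R3 + (8/3)·R2

Resulting echelon form:
REF = 
  [    3,    -2,    -1]
  [    0,     1,    -2]
  [    0,     0, -17/3]

Rank = 3 (number of non-zero pivot rows).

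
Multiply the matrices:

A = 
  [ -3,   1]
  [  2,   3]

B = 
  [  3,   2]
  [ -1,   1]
A is 2×2 and B is 2×2, so AB is 2×2. Each entry is (row of A)·(column of B):
AB[1,1] = (-3)(3) + (1)(-1) = -10
AB[1,2] = (-3)(2) + (1)(1) = -5
AB[2,1] = (2)(3) + (3)(-1) = 3
AB[2,2] = (2)(2) + (3)(1) = 7

AB = 
  [-10,  -5]
  [  3,   7]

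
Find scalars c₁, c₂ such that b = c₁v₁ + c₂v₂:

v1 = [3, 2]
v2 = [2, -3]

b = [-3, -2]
c1 = -1, c2 = 0

b = -1·v1 + 0·v2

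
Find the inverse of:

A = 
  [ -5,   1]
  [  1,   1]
det(A) = (-5)(1) - (1)(1) = -6
For a 2×2 matrix, A⁻¹ = (1/det(A)) · [[d, -b], [-c, a]]
    = (-1/6) · [[1, -1], [-1, -5]]

A⁻¹ = 
  [-1/6,  1/6]
  [ 1/6,  5/6]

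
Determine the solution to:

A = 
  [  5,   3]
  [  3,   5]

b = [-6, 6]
Row reduce the augmented matrix [A|b]:
R2 → R2 - (3/5)·R1
REF = 
  [   5,    3,   -6]
  [   0, 16/5, 48/5]

Back-substitution:
x₂ = (48/5) / (16/5) = 3
x₁ = (-6 - (3)(3)) / 5 = -3

x = [-3, 3]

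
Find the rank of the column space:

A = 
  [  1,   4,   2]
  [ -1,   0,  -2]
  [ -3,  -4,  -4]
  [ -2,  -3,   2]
Row reduce:
R2 → R2 + (1)·R1
R3 → R3 + (3)·R1
R4 → R4 + (2)·R1
R3 → R3 - (2)·R2
R4 → R4 - (5/4)·R2
R4 → R4 - (3)·R3
REF = 
  [  1,   4,   2]
  [  0,   4,   0]
  [  0,   0,   2]
  [  0,   0,   0]
Pivot columns: 1, 2, 3 → 3 pivots.
dim(Col(A)) = number of pivot columns = 3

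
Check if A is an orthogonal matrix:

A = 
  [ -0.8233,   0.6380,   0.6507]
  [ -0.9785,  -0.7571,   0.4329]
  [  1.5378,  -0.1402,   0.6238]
No

AᵀA = 
  [  4.0001,   0,   0]
  [  0,   0.9999,  -0.0001]
  [  0,  -0.0001,   0.9999]
≠ I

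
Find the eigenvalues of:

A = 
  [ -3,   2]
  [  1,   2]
tr(A) = -1, det(A) = -8
Characteristic polynomial: λ² - tr(A)λ + det(A) = λ² + λ - 8
λ² + λ - 8 = 0  ⇒  λ = (-1 ± √((1)² - 4·(-8)))/2 = (-1 ± √(33))/2
  = (-1 + √33)/2,  (-1 - √33)/2

λ = (-1 + √33)/2, (-1 - √33)/2  (≈ 2.372, -3.372)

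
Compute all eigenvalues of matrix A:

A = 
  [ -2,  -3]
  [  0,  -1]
tr(A) = -3, det(A) = 2
Characteristic polynomial: λ² - tr(A)λ + det(A) = λ² + 3λ + 2
λ² + 3λ + 2 = (λ + 2)(λ + 1)

λ = -1, -2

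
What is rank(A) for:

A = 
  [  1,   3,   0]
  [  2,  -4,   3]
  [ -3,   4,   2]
Row reduce:
R2 → R2 - (2)·R1
R3 → R3 + (3)·R1
R3 → R3 + (13/10)·R2
REF = 
  [    1,     3,     0]
  [    0,   -10,     3]
  [    0,     0, 59/10]
Pivot columns: 1, 2, 3 → 3 pivots.

rank(A) = 3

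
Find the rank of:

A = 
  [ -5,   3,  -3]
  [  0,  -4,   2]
rank(A) = 2

Row reduce:
(no row operations needed)
REF = 
  [ -5,   3,  -3]
  [  0,  -4,   2]
Pivot columns: 1, 2 → 2 pivots.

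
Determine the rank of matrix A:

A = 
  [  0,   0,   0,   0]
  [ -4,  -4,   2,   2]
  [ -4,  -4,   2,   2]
Row reduce:
Swap R1 ↔ R2
R3 → R3 - (1)·R1
REF = 
  [ -4,  -4,   2,   2]
  [  0,   0,   0,   0]
  [  0,   0,   0,   0]
Pivot columns: 1 → 1 pivot.

rank(A) = 1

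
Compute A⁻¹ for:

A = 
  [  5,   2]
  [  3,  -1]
det(A) = (5)(-1) - (2)(3) = -11
For a 2×2 matrix, A⁻¹ = (1/det(A)) · [[d, -b], [-c, a]]
    = (-1/11) · [[-1, -2], [-3, 5]]

A⁻¹ = 
  [ 1/11,  2/11]
  [ 3/11, -5/11]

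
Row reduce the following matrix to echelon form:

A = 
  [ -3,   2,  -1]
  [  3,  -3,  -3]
Row operations:
R2 → R2 + (1)·R1

Resulting echelon form:
REF = 
  [ -3,   2,  -1]
  [  0,  -1,  -4]

Rank = 2 (number of non-zero pivot rows).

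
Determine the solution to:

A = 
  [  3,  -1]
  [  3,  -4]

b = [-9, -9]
x = [-3, 0]

Row reduce the augmented matrix [A|b]:
R2 → R2 - (1)·R1
REF = 
  [  3,  -1,  -9]
  [  0,  -3,   0]

Back-substitution:
x₂ = 0 / (-3) = 0
x₁ = (-9 - (-1)(0)) / 3 = -3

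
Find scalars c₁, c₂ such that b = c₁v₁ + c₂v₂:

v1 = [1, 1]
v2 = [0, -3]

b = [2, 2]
c1 = 2, c2 = 0

b = 2·v1 + 0·v2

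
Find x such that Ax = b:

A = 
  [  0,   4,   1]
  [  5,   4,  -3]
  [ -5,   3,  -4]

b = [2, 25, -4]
x = [3, 1, -2]

Row reduce the augmented matrix [A|b]:
Swap R1 ↔ R2
R3 → R3 + (1)·R1
R3 → R3 - (7/4)·R2
REF = 
  [    5,     4,    -3,    25]
  [    0,     4,     1,     2]
  [    0,     0, -35/4,  35/2]

Back-substitution:
x₃ = (35/2) / (-35/4) = -2
x₂ = (2 - (1)(-2)) / 4 = 1
x₁ = (25 - (4)(1) - (-3)(-2)) / 5 = 3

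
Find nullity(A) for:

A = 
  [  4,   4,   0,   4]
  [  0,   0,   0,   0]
nullity(A) = 3

Row reduce:
(no row operations needed)
REF = 
  [  4,   4,   0,   4]
  [  0,   0,   0,   0]
Pivot columns: 1 → 1 pivot.
rank(A) = 1, so nullity(A) = 4 - 1 = 3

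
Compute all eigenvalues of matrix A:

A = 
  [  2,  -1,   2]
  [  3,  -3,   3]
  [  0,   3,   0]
Characteristic polynomial: det(λI - A) = λ³ + λ² - 12λ
The constant term is 0, so λ = 0 is a root: p(λ) = λ(λ² + λ - 12)
λ² + λ - 12 = (λ + 4)(λ - 3)

λ = 0, 3, -4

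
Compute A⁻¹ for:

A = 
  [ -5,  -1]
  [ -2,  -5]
det(A) = (-5)(-5) - (-1)(-2) = 23
For a 2×2 matrix, A⁻¹ = (1/det(A)) · [[d, -b], [-c, a]]
    = (1/23) · [[-5, 1], [2, -5]]

A⁻¹ = 
  [-5/23,  1/23]
  [ 2/23, -5/23]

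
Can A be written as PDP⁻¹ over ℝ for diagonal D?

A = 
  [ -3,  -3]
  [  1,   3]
Yes

tr(A) = 0, det(A) = -6
Characteristic polynomial: λ² - tr(A)λ + det(A) = λ² - 6
λ² - 6 = 0  ⇒  λ = (0 ± √((0)² - 4·(-6)))/2 = (0 ± √(24))/2
  = √6,  -√6
Eigenvalues: √6, -√6  (≈ 2.449, -2.449)
The two irrational eigenvalues are distinct (simple), so each has alg. mult. = geom. mult. = 1.
Sum of geometric multiplicities equals n, so A has n independent eigenvectors.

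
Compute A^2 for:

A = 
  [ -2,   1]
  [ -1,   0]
A² = A·A:
A²[1,1] = (-2)(-2) + (1)(-1) = 3
A²[1,2] = (-2)(1) + (1)(0) = -2
A²[2,1] = (-1)(-2) + (0)(-1) = 2
A²[2,2] = (-1)(1) + (0)(0) = -1
A² = 
  [  3,  -2]
  [  2,  -1]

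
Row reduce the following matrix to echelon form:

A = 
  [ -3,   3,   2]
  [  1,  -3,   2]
Row operations:
R2 → R2 + (1/3)·R1

Resulting echelon form:
REF = 
  [ -3,   3,   2]
  [  0,  -2, 8/3]

Rank = 2 (number of non-zero pivot rows).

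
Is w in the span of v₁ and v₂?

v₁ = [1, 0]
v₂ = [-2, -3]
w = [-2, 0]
Yes

Form the augmented matrix and row-reduce:
[v₁|v₂|w] = 
  [  1,  -2,  -2]
  [  0,  -3,   0]
(already in echelon form — no row operations needed)

No row of the form [0 0 | nonzero], so the system is consistent. Back-substitution gives c₁ = -2, c₂ = 0: w = (-2)·v₁ + (0)·v₂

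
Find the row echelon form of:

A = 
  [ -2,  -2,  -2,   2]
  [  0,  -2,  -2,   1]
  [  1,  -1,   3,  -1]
Row operations:
R3 → R3 + (1/2)·R1
R3 → R3 - (1)·R2

Resulting echelon form:
REF = 
  [ -2,  -2,  -2,   2]
  [  0,  -2,  -2,   1]
  [  0,   0,   4,  -1]

Rank = 3 (number of non-zero pivot rows).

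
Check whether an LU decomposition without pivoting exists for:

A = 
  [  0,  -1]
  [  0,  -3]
Yes.
The first column is zero, so A is already upper triangular: L = I, U = A.
L = 
  [  1,   0]
  [  0,   1]
U = 
  [  0,  -1]
  [  0,  -3]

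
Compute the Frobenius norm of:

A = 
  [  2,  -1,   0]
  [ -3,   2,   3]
||A||_F = 5.196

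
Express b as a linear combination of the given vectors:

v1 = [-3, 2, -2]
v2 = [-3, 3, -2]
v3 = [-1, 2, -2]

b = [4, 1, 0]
c1 = -3, c2 = 1, c3 = 2

b = -3·v1 + 1·v2 + 2·v3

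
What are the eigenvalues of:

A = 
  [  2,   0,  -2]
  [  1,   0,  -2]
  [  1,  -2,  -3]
λ = 2, (-3 + √17)/2, (-3 - √17)/2  (≈ 2, 0.5616, -3.562)

Characteristic polynomial: det(λI - A) = λ³ + λ² - 8λ + 4
Testing integer divisors of the constant term: p(2) = 0, so (λ - 2) is a factor:
p(λ) = (λ - 2)(λ² + 3λ - 2)
λ² + 3λ - 2 = 0  ⇒  λ = (-3 ± √((3)² - 4·(-2)))/2 = (-3 ± √(17))/2
  = (-3 + √17)/2,  (-3 - √17)/2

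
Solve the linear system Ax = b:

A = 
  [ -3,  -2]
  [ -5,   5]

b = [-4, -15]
x = [2, -1]

Row reduce the augmented matrix [A|b]:
R2 → R2 - (5/3)·R1
REF = 
  [   -3,    -2,    -4]
  [    0,  25/3, -25/3]

Back-substitution:
x₂ = (-25/3) / (25/3) = -1
x₁ = (-4 - (-2)(-1)) / (-3) = 2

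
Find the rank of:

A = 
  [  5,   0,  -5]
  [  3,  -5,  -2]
Row reduce:
R2 → R2 - (3/5)·R1
REF = 
  [  5,   0,  -5]
  [  0,  -5,   1]
Pivot columns: 1, 2 → 2 pivots.

rank(A) = 2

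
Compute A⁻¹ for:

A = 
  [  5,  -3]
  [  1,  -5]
det(A) = (5)(-5) - (-3)(1) = -22
For a 2×2 matrix, A⁻¹ = (1/det(A)) · [[d, -b], [-c, a]]
    = (-1/22) · [[-5, 3], [-1, 5]]

A⁻¹ = 
  [ 5/22, -3/22]
  [ 1/22, -5/22]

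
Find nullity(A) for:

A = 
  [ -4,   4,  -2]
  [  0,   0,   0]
nullity(A) = 2

Row reduce:
(no row operations needed)
REF = 
  [ -4,   4,  -2]
  [  0,   0,   0]
Pivot columns: 1 → 1 pivot.
rank(A) = 1, so nullity(A) = 3 - 1 = 2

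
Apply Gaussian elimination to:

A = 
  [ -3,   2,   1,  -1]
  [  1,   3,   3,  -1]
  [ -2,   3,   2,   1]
Row operations:
R2 → R2 + (1/3)·R1
R3 → R3 - (2/3)·R1
R3 → R3 - (5/11)·R2

Resulting echelon form:
REF = 
  [   -3,     2,     1,    -1]
  [    0,  11/3,  10/3,  -4/3]
  [    0,     0, -2/11, 25/11]

Rank = 3 (number of non-zero pivot rows).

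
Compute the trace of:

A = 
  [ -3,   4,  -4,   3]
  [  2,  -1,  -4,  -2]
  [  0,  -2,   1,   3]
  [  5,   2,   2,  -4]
-7

tr(A) = -3 + -1 + 1 + -4 = -7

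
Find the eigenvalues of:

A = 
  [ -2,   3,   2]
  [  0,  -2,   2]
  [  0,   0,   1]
λ = 1, -2, -2

Characteristic polynomial: det(λI - A) = λ³ + 3λ² - 4
Testing integer divisors of the constant term: p(1) = 0, so (λ - 1) is a factor:
p(λ) = (λ - 1)(λ² + 4λ + 4)
λ² + 4λ + 4 = (λ + 2)²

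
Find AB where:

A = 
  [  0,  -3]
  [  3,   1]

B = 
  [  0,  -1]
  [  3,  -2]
AB = 
  [ -9,   6]
  [  3,  -5]

A is 2×2 and B is 2×2, so AB is 2×2. Each entry is (row of A)·(column of B):
AB[1,1] = (0)(0) + (-3)(3) = -9
AB[1,2] = (0)(-1) + (-3)(-2) = 6
AB[2,1] = (3)(0) + (1)(3) = 3
AB[2,2] = (3)(-1) + (1)(-2) = -5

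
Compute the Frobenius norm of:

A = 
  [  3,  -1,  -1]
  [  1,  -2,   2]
||A||_F = 4.472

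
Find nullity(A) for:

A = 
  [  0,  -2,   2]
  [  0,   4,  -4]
nullity(A) = 2

Row reduce:
R2 → R2 + (2)·R1
REF = 
  [  0,  -2,   2]
  [  0,   0,   0]
Pivot columns: 2 → 1 pivot.
rank(A) = 1, so nullity(A) = 3 - 1 = 2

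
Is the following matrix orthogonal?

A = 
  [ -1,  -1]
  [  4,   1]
No

AᵀA = 
  [ 17,   5]
  [  5,   2]
≠ I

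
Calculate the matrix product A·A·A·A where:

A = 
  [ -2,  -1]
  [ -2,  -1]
A² = A·A:
A²[1,1] = (-2)(-2) + (-1)(-2) = 6
A²[1,2] = (-2)(-1) + (-1)(-1) = 3
A²[2,1] = (-2)(-2) + (-1)(-2) = 6
A²[2,2] = (-2)(-1) + (-1)(-1) = 3
A² = 
  [  6,   3]
  [  6,   3]

A^3 = A^2·A:
A^3[1,1] = (6)(-2) + (3)(-2) = -18
A^3[1,2] = (6)(-1) + (3)(-1) = -9
A^3[2,1] = (6)(-2) + (3)(-2) = -18
A^3[2,2] = (6)(-1) + (3)(-1) = -9
A^3 = 
  [-18,  -9]
  [-18,  -9]

A^4 = A^3·A:
A^4[1,1] = (-18)(-2) + (-9)(-2) = 54
A^4[1,2] = (-18)(-1) + (-9)(-1) = 27
A^4[2,1] = (-18)(-2) + (-9)(-2) = 54
A^4[2,2] = (-18)(-1) + (-9)(-1) = 27
A^4 = 
  [ 54,  27]
  [ 54,  27]

Therefore
A^4 = 
  [ 54,  27]
  [ 54,  27]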